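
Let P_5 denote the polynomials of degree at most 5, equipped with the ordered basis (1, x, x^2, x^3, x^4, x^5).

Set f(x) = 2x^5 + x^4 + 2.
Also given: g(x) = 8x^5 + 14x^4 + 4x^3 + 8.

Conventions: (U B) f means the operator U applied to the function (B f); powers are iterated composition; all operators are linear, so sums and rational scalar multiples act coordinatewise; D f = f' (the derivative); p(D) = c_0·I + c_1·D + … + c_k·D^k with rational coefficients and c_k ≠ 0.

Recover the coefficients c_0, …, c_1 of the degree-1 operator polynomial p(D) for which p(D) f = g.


D^0 f = 2x^5 + x^4 + 2
D^1 f = 10x^4 + 4x^3
matching coefficients of g against c_0 f + c_1 Df + … from the top degree down determines the c_i
solution: c_0 = 4, c_1 = 1

c_0 = 4, c_1 = 1


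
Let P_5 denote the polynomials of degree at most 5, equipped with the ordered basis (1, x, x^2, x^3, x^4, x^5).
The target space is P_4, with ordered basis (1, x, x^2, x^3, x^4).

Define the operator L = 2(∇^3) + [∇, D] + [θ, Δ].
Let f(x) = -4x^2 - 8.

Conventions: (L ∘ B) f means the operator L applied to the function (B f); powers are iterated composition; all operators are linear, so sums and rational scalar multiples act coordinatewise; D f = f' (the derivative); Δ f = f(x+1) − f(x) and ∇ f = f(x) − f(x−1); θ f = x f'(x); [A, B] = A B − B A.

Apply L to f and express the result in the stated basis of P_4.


∇ f = -8x + 4
∇ ∇ f = -8
∇ ∇ ∇ f = 0
(2(∇^3)) f = 0
D f = -8x
∇ D f = -8
∇ f = -8x + 4
D ∇ f = -8
[∇, D] f = 0
Δ f = -8x - 4
θ Δ f = -8x
θ f = -8x^2
Δ θ f = -16x - 8
[θ, Δ] f = 8x + 8
(2(∇^3) + [∇, D] + [θ, Δ]) f = 8x + 8

g(x) = 8x + 8


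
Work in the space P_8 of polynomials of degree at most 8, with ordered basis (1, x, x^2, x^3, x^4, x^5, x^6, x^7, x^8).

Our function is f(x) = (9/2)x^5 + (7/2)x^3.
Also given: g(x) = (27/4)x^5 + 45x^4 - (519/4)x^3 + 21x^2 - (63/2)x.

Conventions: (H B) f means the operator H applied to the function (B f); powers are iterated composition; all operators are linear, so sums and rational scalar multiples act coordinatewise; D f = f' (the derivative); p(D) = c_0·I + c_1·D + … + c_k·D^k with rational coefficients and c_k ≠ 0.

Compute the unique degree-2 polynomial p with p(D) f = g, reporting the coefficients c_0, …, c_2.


D^0 f = (9/2)x^5 + (7/2)x^3
D^1 f = (45/2)x^4 + (21/2)x^2
D^2 f = 90x^3 + 21x
matching coefficients of g against c_0 f + c_1 Df + … from the top degree down determines the c_i
solution: c_0 = 3/2, c_1 = 2, c_2 = -3/2

p(D) = (3/2)·I + 2·D − (3/2)·D^2, i.e. c_0 = 3/2, c_1 = 2, c_2 = -3/2


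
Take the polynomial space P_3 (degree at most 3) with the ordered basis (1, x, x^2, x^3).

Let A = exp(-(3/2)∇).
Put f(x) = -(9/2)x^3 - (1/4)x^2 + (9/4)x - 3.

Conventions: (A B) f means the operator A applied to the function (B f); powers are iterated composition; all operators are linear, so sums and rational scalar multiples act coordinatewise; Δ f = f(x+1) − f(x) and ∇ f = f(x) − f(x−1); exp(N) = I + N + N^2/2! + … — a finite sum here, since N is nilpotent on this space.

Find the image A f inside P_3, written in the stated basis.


the result is g(x) = -(9/2)x^3 + 20x^2 - (381/8)x + 45

order-1 term: (81/4)x^2 - (39/2)x + 3
order-2 term: -(243/8)x + 477/16
order-3 term: 243/16
the series for exp(-(3/2)∇) f terminates at order 3
exp(-(3/2)∇) f = -(9/2)x^3 + 20x^2 - (381/8)x + 45


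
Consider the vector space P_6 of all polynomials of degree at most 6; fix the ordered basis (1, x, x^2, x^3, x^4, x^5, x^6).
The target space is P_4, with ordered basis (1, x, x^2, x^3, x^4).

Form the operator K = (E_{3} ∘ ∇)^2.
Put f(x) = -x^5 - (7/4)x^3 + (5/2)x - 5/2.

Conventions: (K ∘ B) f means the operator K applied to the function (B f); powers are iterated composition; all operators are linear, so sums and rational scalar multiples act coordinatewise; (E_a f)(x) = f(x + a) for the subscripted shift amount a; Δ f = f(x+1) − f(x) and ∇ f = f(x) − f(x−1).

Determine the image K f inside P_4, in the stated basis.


the result is g(x) = -20x^3 - 300x^2 - (3041/2)x - 5205/2

∇ f = -5x^4 + 10x^3 - (61/4)x^2 + (41/4)x - 1/4
E_{3} ∇ f = -5x^4 - 50x^3 - (781/4)x^2 - (1405/4)x - 967/4
∇ (E_{3} ∘ ∇) f = -20x^3 - 120x^2 - (521/2)x - 201
E_{3} ∇ (E_{3} ∘ ∇) f = -20x^3 - 300x^2 - (3041/2)x - 5205/2


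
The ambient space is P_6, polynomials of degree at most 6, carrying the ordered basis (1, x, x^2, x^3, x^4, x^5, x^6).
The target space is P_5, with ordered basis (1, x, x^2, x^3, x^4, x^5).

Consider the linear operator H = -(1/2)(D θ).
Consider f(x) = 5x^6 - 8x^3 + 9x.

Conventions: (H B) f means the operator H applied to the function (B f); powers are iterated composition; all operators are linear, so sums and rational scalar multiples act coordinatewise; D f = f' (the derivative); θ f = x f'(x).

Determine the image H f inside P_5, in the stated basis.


the image equals g(x) = -90x^5 + 36x^2 - 9/2

θ f = 30x^6 - 24x^3 + 9x
D θ f = 180x^5 - 72x^2 + 9
(-(1/2)(D θ)) f = -90x^5 + 36x^2 - 9/2


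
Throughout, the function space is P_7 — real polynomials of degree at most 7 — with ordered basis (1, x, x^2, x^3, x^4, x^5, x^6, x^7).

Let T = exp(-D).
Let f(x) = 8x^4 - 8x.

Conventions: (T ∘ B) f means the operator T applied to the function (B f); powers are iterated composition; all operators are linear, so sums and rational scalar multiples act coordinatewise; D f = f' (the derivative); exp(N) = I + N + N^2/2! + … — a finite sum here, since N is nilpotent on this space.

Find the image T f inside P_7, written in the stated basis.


order-1 term: -32x^3 + 8
order-2 term: 48x^2
order-3 term: -32x
order-4 term: 8
the series for exp(-D) f terminates at order 4
exp(-D) f = 8x^4 - 32x^3 + 48x^2 - 40x + 16

the result is g(x) = 8x^4 - 32x^3 + 48x^2 - 40x + 16


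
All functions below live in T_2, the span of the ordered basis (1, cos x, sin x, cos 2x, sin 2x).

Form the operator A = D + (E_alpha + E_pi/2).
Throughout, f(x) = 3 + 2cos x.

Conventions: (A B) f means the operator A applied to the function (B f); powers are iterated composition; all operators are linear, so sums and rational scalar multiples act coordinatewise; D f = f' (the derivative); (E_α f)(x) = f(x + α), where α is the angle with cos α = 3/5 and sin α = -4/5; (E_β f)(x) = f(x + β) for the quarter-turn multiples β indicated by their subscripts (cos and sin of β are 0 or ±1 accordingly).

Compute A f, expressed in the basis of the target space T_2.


the image equals g(x) = 6 + (6/5)cos x - (12/5)sin x

D f = -2sin x
E_alpha f = 3 + (6/5)cos x + (8/5)sin x
E_pi/2 f = 3 - 2sin x
(E_alpha + E_pi/2) f = 6 + (6/5)cos x - (2/5)sin x
(D + (E_alpha + E_pi/2)) f = 6 + (6/5)cos x - (12/5)sin x


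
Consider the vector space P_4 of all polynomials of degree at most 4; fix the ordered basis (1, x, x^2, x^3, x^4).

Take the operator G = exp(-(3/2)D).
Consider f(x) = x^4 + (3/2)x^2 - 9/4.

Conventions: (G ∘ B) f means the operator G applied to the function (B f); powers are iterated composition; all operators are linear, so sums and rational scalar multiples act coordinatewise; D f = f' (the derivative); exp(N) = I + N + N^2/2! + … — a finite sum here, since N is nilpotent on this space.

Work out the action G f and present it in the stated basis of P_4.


the result is g(x) = x^4 - 6x^3 + 15x^2 - 18x + 99/16

order-1 term: -6x^3 - (9/2)x
order-2 term: (27/2)x^2 + 27/8
order-3 term: -(27/2)x
order-4 term: 81/16
the series for exp(-(3/2)D) f terminates at order 4
exp(-(3/2)D) f = x^4 - 6x^3 + 15x^2 - 18x + 99/16


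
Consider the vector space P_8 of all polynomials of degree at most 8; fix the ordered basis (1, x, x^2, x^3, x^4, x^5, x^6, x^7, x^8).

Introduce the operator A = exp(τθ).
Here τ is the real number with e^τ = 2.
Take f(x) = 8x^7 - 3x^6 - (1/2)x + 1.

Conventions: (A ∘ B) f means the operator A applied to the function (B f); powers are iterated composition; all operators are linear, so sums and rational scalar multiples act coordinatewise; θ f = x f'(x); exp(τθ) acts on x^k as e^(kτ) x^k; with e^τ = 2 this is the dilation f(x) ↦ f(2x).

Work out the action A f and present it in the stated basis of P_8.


the result is g(x) = 1024x^7 - 192x^6 - x + 1

exp(τθ) x^k = e^(kτ) x^k; with e^τ = 2 this sends x^k to 2^k x^k
x ↦ 2 x
x^6 ↦ 64 x^6
x^7 ↦ 128 x^7
applying this coordinatewise to f: exp(τθ) f = 1024x^7 - 192x^6 - x + 1


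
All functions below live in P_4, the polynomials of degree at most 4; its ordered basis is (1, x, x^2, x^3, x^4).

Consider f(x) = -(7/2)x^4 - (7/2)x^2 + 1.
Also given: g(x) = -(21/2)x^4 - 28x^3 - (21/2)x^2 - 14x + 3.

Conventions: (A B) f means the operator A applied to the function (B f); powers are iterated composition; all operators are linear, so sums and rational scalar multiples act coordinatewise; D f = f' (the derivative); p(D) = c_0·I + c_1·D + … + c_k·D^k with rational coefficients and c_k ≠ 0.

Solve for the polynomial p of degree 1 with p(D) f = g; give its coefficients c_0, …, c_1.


c_0 = 3, c_1 = 2

D^0 f = -(7/2)x^4 - (7/2)x^2 + 1
D^1 f = -14x^3 - 7x
matching coefficients of g against c_0 f + c_1 Df + … from the top degree down determines the c_i
solution: c_0 = 3, c_1 = 2


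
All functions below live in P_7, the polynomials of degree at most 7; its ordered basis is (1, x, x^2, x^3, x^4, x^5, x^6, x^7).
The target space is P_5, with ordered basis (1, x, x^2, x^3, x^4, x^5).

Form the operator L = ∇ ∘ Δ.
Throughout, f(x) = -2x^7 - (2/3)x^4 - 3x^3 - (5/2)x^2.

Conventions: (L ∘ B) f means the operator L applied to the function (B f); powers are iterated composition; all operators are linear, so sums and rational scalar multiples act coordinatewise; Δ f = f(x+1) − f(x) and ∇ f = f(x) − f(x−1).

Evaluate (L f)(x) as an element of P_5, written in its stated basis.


Δ f = -14x^6 - 42x^5 - 70x^4 - (218/3)x^3 - 55x^2 - (92/3)x - 49/6
∇ Δ f = -84x^5 - 140x^3 - 8x^2 - 46x - 19/3

the result is g(x) = -84x^5 - 140x^3 - 8x^2 - 46x - 19/3


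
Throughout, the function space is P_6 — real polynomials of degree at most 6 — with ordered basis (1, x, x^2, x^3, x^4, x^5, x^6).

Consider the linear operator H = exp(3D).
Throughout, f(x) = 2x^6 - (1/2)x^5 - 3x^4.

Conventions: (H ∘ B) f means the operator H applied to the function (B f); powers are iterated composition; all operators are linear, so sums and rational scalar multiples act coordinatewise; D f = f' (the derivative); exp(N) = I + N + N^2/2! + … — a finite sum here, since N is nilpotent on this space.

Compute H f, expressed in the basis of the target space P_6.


the image equals g(x) = 2x^6 + (71/2)x^5 + (519/2)x^4 + 999x^3 + 2133x^2 + (4779/2)x + 2187/2

order-1 term: 36x^5 - (15/2)x^4 - 36x^3
order-2 term: 270x^4 - 45x^3 - 162x^2
order-3 term: 1080x^3 - 135x^2 - 324x
order-4 term: 2430x^2 - (405/2)x - 243
order-5 term: 2916x - 243/2
order-6 term: 1458
the series for exp(3D) f terminates at order 6
exp(3D) f = 2x^6 + (71/2)x^5 + (519/2)x^4 + 999x^3 + 2133x^2 + (4779/2)x + 2187/2


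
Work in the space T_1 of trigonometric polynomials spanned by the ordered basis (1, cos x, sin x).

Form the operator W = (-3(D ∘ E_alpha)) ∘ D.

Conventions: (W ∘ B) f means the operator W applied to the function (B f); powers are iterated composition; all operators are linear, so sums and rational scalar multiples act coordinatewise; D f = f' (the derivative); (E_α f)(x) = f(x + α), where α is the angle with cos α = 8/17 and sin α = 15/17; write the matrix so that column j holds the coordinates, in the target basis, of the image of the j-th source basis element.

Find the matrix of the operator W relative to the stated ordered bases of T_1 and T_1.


the matrix is [[0, 0, 0]; [0, 24/17, 45/17]; [0, -45/17, 24/17]] (rows listed top to bottom)

image of 1: 0
image of cos x: (24/17)cos x - (45/17)sin x
image of sin x: (45/17)cos x + (24/17)sin x
each image's coordinates form column j of the matrix


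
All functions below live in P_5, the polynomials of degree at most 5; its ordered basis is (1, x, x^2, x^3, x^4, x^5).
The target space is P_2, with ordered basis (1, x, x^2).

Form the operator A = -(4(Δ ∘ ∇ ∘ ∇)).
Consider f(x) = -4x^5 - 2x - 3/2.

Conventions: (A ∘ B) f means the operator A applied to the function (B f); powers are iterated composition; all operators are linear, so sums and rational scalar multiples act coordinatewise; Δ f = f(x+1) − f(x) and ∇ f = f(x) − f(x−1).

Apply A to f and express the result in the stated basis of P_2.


the image equals g(x) = 960x^2 - 960x + 480

∇ f = -20x^4 + 40x^3 - 40x^2 + 20x - 6
∇ ∇ f = -80x^3 + 240x^2 - 280x + 120
Δ ∇ ∇ f = -240x^2 + 240x - 120
(4(Δ ∘ ∇ ∘ ∇)) f = -960x^2 + 960x - 480
(-(4(Δ ∘ ∇ ∘ ∇))) f = 960x^2 - 960x + 480


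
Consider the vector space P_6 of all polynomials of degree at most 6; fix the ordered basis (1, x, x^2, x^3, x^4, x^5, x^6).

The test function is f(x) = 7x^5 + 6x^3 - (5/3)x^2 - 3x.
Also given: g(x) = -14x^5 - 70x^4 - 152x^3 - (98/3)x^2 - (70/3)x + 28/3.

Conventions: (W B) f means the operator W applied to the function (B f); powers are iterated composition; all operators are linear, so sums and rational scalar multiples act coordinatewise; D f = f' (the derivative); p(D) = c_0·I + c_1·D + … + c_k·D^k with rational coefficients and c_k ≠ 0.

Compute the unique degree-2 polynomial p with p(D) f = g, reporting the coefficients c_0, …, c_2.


D^0 f = 7x^5 + 6x^3 - (5/3)x^2 - 3x
D^1 f = 35x^4 + 18x^2 - (10/3)x - 3
D^2 f = 140x^3 + 36x - 10/3
matching coefficients of g against c_0 f + c_1 Df + … from the top degree down determines the c_i
solution: c_0 = -2, c_1 = -2, c_2 = -1

c_0 = -2, c_1 = -2, c_2 = -1


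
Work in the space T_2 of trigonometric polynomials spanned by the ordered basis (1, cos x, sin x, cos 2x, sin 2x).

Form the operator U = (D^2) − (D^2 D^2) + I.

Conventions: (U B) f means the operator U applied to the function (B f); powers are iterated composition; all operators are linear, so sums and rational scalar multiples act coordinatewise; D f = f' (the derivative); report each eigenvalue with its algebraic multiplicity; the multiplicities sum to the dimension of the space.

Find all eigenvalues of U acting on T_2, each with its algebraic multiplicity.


λ = -19 (multiplicity 2), λ = -1 (multiplicity 2), λ = 1 (multiplicity 1)

image of 1: 1
image of cos x: -cos x
image of sin x: -sin x
image of cos 2x: -19cos 2x
image of sin 2x: -19sin 2x
the matrix is diagonal; its diagonal is (1, -1, -1, -19, -19)
for a triangular matrix the eigenvalues are the diagonal entries, with algebraic multiplicity their repetition count


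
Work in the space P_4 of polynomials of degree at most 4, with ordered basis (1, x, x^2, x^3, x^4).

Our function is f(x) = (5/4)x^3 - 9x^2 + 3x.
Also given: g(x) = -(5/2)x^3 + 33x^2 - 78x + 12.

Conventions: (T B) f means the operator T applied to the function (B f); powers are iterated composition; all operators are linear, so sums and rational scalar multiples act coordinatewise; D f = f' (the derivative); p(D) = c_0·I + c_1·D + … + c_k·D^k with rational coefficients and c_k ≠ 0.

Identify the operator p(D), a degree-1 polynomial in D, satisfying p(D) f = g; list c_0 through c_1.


D^0 f = (5/4)x^3 - 9x^2 + 3x
D^1 f = (15/4)x^2 - 18x + 3
matching coefficients of g against c_0 f + c_1 Df + … from the top degree down determines the c_i
solution: c_0 = -2, c_1 = 4

p(D) = -2·I + 4·D, i.e. c_0 = -2, c_1 = 4


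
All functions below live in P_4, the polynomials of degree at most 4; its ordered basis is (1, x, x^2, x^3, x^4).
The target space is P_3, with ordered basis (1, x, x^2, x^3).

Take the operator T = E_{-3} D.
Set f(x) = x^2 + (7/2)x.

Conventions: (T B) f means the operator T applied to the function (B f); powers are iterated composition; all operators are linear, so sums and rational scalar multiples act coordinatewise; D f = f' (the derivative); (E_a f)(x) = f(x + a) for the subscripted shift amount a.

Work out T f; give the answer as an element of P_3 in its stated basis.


D f = 2x + 7/2
E_{-3} D f = 2x - 5/2

the image equals g(x) = 2x - 5/2


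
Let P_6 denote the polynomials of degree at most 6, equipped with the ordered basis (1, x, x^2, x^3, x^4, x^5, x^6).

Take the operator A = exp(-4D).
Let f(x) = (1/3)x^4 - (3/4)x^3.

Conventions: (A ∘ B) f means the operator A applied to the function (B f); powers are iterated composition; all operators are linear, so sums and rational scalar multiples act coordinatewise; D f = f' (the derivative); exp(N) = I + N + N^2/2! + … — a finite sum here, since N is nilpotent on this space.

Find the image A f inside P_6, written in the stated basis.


the image equals g(x) = (1/3)x^4 - (73/12)x^3 + 41x^2 - (364/3)x + 400/3

order-1 term: -(16/3)x^3 + 9x^2
order-2 term: 32x^2 - 36x
order-3 term: -(256/3)x + 48
order-4 term: 256/3
the series for exp(-4D) f terminates at order 4
exp(-4D) f = (1/3)x^4 - (73/12)x^3 + 41x^2 - (364/3)x + 400/3


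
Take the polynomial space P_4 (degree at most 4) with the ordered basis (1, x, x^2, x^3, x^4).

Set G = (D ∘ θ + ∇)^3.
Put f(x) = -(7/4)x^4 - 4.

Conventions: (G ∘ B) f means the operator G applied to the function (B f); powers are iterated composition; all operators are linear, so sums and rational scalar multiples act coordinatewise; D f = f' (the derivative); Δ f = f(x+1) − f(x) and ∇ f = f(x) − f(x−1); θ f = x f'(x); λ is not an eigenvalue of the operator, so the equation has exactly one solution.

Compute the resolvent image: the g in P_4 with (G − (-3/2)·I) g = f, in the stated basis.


the image equals g(x) = -(7/6)x^4 + 1120x - 1016/3

write g with unknown coordinates in the stated basis and equate coefficients in (G − (-3/2)·I) g = f
solving from the highest basis element down gives g = -(7/6)x^4 + 1120x - 1016/3
check: G g = -1680x + 504
so G g − (-3/2)·g = -(7/4)x^4 - 4 = f ✓


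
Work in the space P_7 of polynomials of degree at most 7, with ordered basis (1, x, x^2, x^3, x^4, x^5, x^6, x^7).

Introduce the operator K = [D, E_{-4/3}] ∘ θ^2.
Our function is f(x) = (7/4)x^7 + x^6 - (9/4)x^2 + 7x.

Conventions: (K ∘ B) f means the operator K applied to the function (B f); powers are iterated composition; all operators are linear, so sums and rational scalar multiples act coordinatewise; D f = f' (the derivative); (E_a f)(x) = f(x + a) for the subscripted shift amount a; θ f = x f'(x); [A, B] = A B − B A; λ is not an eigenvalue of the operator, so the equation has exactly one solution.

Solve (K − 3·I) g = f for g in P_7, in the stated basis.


write g with unknown coordinates in the stated basis and equate coefficients in (K − 3·I) g = f
solving from the highest basis element down gives g = -(7/12)x^7 - (1/3)x^6 + (3/4)x^2 - (7/3)x
check: K g = 0
so K g − 3·g = (7/4)x^7 + x^6 - (9/4)x^2 + 7x = f ✓

the result is g(x) = -(7/12)x^7 - (1/3)x^6 + (3/4)x^2 - (7/3)x


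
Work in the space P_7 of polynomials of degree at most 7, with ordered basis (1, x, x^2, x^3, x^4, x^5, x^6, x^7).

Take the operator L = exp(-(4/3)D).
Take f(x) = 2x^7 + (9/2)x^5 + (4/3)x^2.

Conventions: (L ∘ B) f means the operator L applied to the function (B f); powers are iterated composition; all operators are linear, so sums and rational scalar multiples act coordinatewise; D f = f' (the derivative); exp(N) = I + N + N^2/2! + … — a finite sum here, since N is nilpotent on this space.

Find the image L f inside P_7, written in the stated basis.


order-1 term: -(56/3)x^6 - 30x^4 - (32/9)x
order-2 term: (224/3)x^5 + 80x^3 + 64/27
order-3 term: -(4480/27)x^4 - (320/3)x^2
order-4 term: (17920/81)x^3 + (640/9)x
order-5 term: -(14336/81)x^2 - 512/27
order-6 term: (57344/729)x
order-7 term: -32768/2187
the series for exp(-(4/3)D) f terminates at order 7
exp(-(4/3)D) f = 2x^7 - (56/3)x^6 + (475/6)x^5 - (5290/27)x^4 + (24400/81)x^3 - (22868/81)x^2 + (106592/729)x - 69056/2187

the image equals g(x) = 2x^7 - (56/3)x^6 + (475/6)x^5 - (5290/27)x^4 + (24400/81)x^3 - (22868/81)x^2 + (106592/729)x - 69056/2187


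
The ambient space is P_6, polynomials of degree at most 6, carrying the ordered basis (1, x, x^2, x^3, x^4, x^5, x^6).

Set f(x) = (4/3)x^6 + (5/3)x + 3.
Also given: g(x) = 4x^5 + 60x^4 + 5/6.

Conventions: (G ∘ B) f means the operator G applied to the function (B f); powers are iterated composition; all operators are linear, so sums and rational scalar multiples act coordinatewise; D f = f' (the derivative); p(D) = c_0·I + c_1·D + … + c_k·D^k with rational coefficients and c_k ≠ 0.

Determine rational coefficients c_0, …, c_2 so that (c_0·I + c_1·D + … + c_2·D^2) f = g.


p(D) = (1/2)·D + (3/2)·D^2, i.e. c_0 = 0, c_1 = 1/2, c_2 = 3/2

D^0 f = (4/3)x^6 + (5/3)x + 3
D^1 f = 8x^5 + 5/3
D^2 f = 40x^4
matching coefficients of g against c_0 f + c_1 Df + … from the top degree down determines the c_i
solution: c_0 = 0, c_1 = 1/2, c_2 = 3/2


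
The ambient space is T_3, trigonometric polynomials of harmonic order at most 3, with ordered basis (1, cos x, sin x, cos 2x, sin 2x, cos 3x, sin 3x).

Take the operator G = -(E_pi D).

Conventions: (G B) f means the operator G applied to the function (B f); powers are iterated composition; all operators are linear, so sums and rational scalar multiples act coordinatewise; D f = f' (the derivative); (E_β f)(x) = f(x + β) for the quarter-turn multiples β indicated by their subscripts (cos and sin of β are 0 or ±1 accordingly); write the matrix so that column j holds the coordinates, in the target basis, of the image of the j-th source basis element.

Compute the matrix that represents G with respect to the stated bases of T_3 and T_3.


the matrix is [[0, 0, 0, 0, 0, 0, 0]; [0, 0, 1, 0, 0, 0, 0]; [0, -1, 0, 0, 0, 0, 0]; [0, 0, 0, 0, -2, 0, 0]; [0, 0, 0, 2, 0, 0, 0]; [0, 0, 0, 0, 0, 0, 3]; [0, 0, 0, 0, 0, -3, 0]] (rows listed top to bottom)

image of 1: 0
image of cos x: -sin x
image of sin x: cos x
image of cos 2x: 2sin 2x
image of sin 2x: -2cos 2x
image of cos 3x: -3sin 3x
image of sin 3x: 3cos 3x
each image's coordinates form column j of the matrix


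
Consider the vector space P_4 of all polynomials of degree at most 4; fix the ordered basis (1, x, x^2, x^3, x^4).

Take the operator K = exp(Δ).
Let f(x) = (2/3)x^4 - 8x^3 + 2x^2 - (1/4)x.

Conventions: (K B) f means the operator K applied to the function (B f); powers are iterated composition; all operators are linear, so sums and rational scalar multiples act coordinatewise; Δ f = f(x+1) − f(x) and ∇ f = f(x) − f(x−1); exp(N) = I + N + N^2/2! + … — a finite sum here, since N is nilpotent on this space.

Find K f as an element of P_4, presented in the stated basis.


order-1 term: (8/3)x^3 - 20x^2 - (52/3)x - 67/12
order-2 term: 4x^2 - 16x - 52/3
order-3 term: (8/3)x - 4
order-4 term: 2/3
the series for exp(Δ) f terminates at order 4
exp(Δ) f = (2/3)x^4 - (16/3)x^3 - 14x^2 - (371/12)x - 105/4

the image equals g(x) = (2/3)x^4 - (16/3)x^3 - 14x^2 - (371/12)x - 105/4


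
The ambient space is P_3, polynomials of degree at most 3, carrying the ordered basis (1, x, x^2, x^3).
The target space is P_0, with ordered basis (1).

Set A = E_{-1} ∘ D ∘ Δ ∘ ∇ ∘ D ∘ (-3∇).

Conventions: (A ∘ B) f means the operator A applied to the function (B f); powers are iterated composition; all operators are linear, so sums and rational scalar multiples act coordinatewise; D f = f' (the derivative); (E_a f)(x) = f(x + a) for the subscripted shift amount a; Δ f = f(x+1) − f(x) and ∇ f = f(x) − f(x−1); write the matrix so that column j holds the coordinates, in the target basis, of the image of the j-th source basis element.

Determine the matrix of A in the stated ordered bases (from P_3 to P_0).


image of 1: 0
image of x: 0
image of x^2: 0
image of x^3: 0
each image's coordinates form column j of the matrix

the matrix is [[0, 0, 0, 0]] (rows listed top to bottom)


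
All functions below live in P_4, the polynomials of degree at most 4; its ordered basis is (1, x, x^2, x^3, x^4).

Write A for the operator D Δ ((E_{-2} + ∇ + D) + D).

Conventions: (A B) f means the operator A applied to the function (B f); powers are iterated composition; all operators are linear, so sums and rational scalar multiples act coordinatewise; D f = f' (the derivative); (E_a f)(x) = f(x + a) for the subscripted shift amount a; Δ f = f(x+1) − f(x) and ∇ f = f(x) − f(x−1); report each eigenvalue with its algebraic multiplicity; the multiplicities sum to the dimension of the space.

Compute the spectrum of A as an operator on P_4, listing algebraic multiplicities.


λ = 0 (multiplicity 5)

image of 1: 0
image of x: 0
image of x^2: 2
image of x^3: 6x + 9
image of x^4: 12x^2 + 36x + 52
the matrix is upper triangular; its diagonal is (0, 0, 0, 0, 0)
for a triangular matrix the eigenvalues are the diagonal entries, with algebraic multiplicity their repetition count


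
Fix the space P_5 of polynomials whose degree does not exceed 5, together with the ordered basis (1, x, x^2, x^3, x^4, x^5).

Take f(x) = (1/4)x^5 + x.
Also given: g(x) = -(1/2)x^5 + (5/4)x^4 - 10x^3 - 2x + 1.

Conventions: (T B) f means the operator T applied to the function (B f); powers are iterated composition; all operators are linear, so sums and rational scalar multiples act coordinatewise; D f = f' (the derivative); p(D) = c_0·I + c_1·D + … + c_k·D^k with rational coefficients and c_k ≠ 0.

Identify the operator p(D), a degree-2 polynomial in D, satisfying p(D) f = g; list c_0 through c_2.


c_0 = -2, c_1 = 1, c_2 = -2

D^0 f = (1/4)x^5 + x
D^1 f = (5/4)x^4 + 1
D^2 f = 5x^3
matching coefficients of g against c_0 f + c_1 Df + … from the top degree down determines the c_i
solution: c_0 = -2, c_1 = 1, c_2 = -2


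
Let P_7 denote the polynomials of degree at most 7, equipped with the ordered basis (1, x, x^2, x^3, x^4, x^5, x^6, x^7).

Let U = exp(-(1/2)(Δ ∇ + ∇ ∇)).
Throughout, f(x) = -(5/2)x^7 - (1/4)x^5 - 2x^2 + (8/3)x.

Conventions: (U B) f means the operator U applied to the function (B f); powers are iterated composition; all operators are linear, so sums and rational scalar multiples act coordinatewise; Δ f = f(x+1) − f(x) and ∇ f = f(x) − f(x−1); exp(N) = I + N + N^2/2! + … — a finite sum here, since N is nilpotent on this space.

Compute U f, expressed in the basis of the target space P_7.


order-1 term: 105x^5 - (525/2)x^4 + 705x^3 - 795x^2 + 570x - 629/4
order-2 term: -1050x^3 + 3150x^2 - 5790x + 3690
order-3 term: 2100x - 3150
the series for exp(-(1/2)(Δ ∇ + ∇ ∇)) f terminates at order 3
exp(-(1/2)(Δ ∇ + ∇ ∇)) f = -(5/2)x^7 + (419/4)x^5 - (525/2)x^4 - 345x^3 + 2353x^2 - (9352/3)x + 1531/4

g(x) = -(5/2)x^7 + (419/4)x^5 - (525/2)x^4 - 345x^3 + 2353x^2 - (9352/3)x + 1531/4


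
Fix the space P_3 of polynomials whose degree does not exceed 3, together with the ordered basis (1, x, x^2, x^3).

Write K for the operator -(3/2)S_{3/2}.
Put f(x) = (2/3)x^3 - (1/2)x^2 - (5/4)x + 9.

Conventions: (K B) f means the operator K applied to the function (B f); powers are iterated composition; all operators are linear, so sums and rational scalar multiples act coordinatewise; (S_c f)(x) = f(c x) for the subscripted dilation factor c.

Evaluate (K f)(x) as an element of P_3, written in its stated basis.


S_{3/2} f = (9/4)x^3 - (9/8)x^2 - (15/8)x + 9
(-(3/2)S_{3/2}) f = -(27/8)x^3 + (27/16)x^2 + (45/16)x - 27/2

the result is g(x) = -(27/8)x^3 + (27/16)x^2 + (45/16)x - 27/2


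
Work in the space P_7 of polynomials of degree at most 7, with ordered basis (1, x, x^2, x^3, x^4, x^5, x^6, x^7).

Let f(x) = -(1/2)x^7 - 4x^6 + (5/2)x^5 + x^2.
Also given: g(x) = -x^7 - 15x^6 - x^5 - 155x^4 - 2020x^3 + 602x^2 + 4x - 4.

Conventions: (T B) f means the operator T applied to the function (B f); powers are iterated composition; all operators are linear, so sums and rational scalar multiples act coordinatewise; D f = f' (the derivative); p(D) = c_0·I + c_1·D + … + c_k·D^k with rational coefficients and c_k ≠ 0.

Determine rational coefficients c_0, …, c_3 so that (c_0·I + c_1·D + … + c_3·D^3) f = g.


D^0 f = -(1/2)x^7 - 4x^6 + (5/2)x^5 + x^2
D^1 f = -(7/2)x^6 - 24x^5 + (25/2)x^4 + 2x
D^2 f = -21x^5 - 120x^4 + 50x^3 + 2
D^3 f = -105x^4 - 480x^3 + 150x^2
matching coefficients of g against c_0 f + c_1 Df + … from the top degree down determines the c_i
solution: c_0 = 2, c_1 = 2, c_2 = -2, c_3 = 4

c_0 = 2, c_1 = 2, c_2 = -2, c_3 = 4


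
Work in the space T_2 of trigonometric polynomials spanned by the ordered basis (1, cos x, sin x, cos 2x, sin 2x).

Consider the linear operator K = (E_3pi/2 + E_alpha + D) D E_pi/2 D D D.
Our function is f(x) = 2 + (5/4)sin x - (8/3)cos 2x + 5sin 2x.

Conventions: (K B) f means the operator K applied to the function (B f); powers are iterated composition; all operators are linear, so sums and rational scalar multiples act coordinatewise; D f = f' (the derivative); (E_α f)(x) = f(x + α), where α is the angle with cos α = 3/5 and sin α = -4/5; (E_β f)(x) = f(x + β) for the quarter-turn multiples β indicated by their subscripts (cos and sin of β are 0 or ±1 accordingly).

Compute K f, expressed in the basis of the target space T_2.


g(x) = (3/4)cos x + sin x - (10336/75)cos 2x + (4352/75)sin 2x

D f = (5/4)cos x + 10cos 2x + (16/3)sin 2x
D D f = -(5/4)sin x + (32/3)cos 2x - 20sin 2x
D (D D) f = -(5/4)cos x - 40cos 2x - (64/3)sin 2x
E_pi/2 D (D D) f = (5/4)sin x + 40cos 2x + (64/3)sin 2x
D E_pi/2 D (D D) f = (5/4)cos x + (128/3)cos 2x - 80sin 2x
E_3pi/2 (D E_pi/2 D) (D D) f = (5/4)sin x - (128/3)cos 2x + 80sin 2x
E_alpha (D E_pi/2 D) (D D) f = (3/4)cos x + sin x + (4864/75)cos 2x + (1584/25)sin 2x
D (D E_pi/2 D) (D D) f = -(5/4)sin x - 160cos 2x - (256/3)sin 2x
(E_3pi/2 + E_alpha + D) (D E_pi/2 D) (D D) f = (3/4)cos x + sin x - (10336/75)cos 2x + (4352/75)sin 2x


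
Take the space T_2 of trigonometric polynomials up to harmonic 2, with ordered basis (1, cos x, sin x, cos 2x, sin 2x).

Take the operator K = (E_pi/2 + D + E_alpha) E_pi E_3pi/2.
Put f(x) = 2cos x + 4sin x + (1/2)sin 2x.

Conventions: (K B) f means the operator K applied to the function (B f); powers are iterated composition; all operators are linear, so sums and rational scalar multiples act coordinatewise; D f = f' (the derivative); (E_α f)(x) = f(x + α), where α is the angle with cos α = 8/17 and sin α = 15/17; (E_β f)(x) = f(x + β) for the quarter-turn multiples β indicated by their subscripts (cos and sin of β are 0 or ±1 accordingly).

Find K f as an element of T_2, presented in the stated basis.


E_3pi/2 f = -4cos x + 2sin x - (1/2)sin 2x
E_pi E_3pi/2 f = 4cos x - 2sin x - (1/2)sin 2x
E_pi/2 E_pi E_3pi/2 f = -2cos x - 4sin x + (1/2)sin 2x
D E_pi E_3pi/2 f = -2cos x - 4sin x - cos 2x
E_alpha E_pi E_3pi/2 f = (2/17)cos x - (76/17)sin x - (120/289)cos 2x + (161/578)sin 2x
(E_pi/2 + D + E_alpha) E_pi E_3pi/2 f = -(66/17)cos x - (212/17)sin x - (409/289)cos 2x + (225/289)sin 2x

the result is g(x) = -(66/17)cos x - (212/17)sin x - (409/289)cos 2x + (225/289)sin 2x


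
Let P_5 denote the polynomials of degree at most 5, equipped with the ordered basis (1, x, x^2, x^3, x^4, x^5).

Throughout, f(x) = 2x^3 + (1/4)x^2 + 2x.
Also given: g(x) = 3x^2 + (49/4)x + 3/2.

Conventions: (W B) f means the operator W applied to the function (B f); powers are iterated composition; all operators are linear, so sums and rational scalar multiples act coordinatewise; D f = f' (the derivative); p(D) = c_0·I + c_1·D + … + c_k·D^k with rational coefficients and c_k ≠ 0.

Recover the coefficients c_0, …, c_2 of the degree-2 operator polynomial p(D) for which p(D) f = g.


p(D) = (1/2)·D + D^2, i.e. c_0 = 0, c_1 = 1/2, c_2 = 1

D^0 f = 2x^3 + (1/4)x^2 + 2x
D^1 f = 6x^2 + (1/2)x + 2
D^2 f = 12x + 1/2
matching coefficients of g against c_0 f + c_1 Df + … from the top degree down determines the c_i
solution: c_0 = 0, c_1 = 1/2, c_2 = 1


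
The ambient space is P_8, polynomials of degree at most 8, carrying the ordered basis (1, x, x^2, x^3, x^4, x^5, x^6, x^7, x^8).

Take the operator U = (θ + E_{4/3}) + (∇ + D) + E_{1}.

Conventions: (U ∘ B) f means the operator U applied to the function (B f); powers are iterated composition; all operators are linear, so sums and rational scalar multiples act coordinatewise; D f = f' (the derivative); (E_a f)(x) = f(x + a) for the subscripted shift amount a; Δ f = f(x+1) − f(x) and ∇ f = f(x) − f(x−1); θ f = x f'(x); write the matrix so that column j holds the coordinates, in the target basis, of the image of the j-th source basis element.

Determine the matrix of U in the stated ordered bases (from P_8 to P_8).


image of 1: 2
image of x: 3x + 13/3
image of x^2: 4x^2 + (26/3)x + 16/9
image of x^3: 5x^3 + 13x^2 + (16/3)x + 118/27
image of x^4: 6x^4 + (52/3)x^3 + (32/3)x^2 + (472/27)x + 256/81
image of x^5: 7x^5 + (65/3)x^4 + (160/9)x^3 + (1180/27)x^2 + (1280/81)x + 1510/243
image of x^6: 8x^6 + 26x^5 + (80/3)x^4 + (2360/27)x^3 + (1280/27)x^2 + (3020/81)x + 4096/729
image of x^7: 9x^7 + (91/3)x^6 + (112/3)x^5 + (4130/27)x^4 + (8960/81)x^3 + (10570/81)x^2 + (28672/729)x + 20758/2187
image of x^8: 10x^8 + (104/3)x^7 + (448/9)x^6 + (6608/27)x^5 + (17920/81)x^4 + (84560/243)x^3 + (114688/729)x^2 + (166064/2187)x + 65536/6561
each image's coordinates form column j of the matrix

the matrix is [[2, 13/3, 16/9, 118/27, 256/81, 1510/243, 4096/729, 20758/2187, 65536/6561]; [0, 3, 26/3, 16/3, 472/27, 1280/81, 3020/81, 28672/729, 166064/2187]; [0, 0, 4, 13, 32/3, 1180/27, 1280/27, 10570/81, 114688/729]; [0, 0, 0, 5, 52/3, 160/9, 2360/27, 8960/81, 84560/243]; [0, 0, 0, 0, 6, 65/3, 80/3, 4130/27, 17920/81]; [0, 0, 0, 0, 0, 7, 26, 112/3, 6608/27]; [0, 0, 0, 0, 0, 0, 8, 91/3, 448/9]; [0, 0, 0, 0, 0, 0, 0, 9, 104/3]; [0, 0, 0, 0, 0, 0, 0, 0, 10]] (rows listed top to bottom)


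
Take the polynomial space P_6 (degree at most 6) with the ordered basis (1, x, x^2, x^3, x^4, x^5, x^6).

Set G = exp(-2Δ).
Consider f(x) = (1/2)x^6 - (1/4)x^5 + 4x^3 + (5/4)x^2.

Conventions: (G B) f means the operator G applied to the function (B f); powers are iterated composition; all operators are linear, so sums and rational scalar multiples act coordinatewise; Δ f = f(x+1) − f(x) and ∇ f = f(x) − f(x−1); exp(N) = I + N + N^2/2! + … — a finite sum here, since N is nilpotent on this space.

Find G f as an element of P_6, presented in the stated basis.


order-1 term: -6x^5 - (25/2)x^4 - 15x^3 - 34x^2 - (65/2)x - 11
order-2 term: 30x^4 + 110x^3 + 180x^2 + 193x + 100
order-3 term: -80x^3 - 340x^2 - 540x - 342
order-4 term: 120x^2 + 460x + 480
order-5 term: -96x - 232
order-6 term: 32
the series for exp(-2Δ) f terminates at order 6
exp(-2Δ) f = (1/2)x^6 - (25/4)x^5 + (35/2)x^4 + 19x^3 - (291/4)x^2 - (31/2)x + 27

g(x) = (1/2)x^6 - (25/4)x^5 + (35/2)x^4 + 19x^3 - (291/4)x^2 - (31/2)x + 27


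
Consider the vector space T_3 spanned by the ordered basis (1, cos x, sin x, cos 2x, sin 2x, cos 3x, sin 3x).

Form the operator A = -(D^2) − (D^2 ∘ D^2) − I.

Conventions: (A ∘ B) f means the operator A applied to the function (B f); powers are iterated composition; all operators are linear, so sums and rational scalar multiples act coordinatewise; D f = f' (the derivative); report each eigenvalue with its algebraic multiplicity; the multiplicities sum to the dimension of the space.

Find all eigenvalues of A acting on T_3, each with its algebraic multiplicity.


image of 1: -1
image of cos x: -cos x
image of sin x: -sin x
image of cos 2x: -13cos 2x
image of sin 2x: -13sin 2x
image of cos 3x: -73cos 3x
image of sin 3x: -73sin 3x
the matrix is diagonal; its diagonal is (-1, -1, -1, -13, -13, -73, -73)
for a triangular matrix the eigenvalues are the diagonal entries, with algebraic multiplicity their repetition count

λ = -73 (multiplicity 2), λ = -13 (multiplicity 2), λ = -1 (multiplicity 3)


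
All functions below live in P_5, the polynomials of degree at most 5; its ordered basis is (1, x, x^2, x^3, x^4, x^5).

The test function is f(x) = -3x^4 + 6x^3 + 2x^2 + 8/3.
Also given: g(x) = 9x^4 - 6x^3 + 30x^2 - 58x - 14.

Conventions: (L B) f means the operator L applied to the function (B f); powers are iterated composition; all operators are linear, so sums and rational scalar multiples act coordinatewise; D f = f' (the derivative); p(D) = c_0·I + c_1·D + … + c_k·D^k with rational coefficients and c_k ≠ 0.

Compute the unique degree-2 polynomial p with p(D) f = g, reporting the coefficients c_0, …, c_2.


p(D) = -3·I − D − (3/2)·D^2, i.e. c_0 = -3, c_1 = -1, c_2 = -3/2

D^0 f = -3x^4 + 6x^3 + 2x^2 + 8/3
D^1 f = -12x^3 + 18x^2 + 4x
D^2 f = -36x^2 + 36x + 4
matching coefficients of g against c_0 f + c_1 Df + … from the top degree down determines the c_i
solution: c_0 = -3, c_1 = -1, c_2 = -3/2


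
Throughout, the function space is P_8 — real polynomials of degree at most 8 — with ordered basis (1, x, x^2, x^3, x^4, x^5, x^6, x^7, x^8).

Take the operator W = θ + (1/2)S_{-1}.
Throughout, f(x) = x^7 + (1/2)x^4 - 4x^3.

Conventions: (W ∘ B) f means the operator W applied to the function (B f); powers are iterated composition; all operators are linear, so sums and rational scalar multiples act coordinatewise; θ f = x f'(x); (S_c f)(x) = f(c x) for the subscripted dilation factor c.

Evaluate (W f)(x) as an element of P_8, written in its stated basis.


the image equals g(x) = (13/2)x^7 + (9/4)x^4 - 10x^3

θ f = 7x^7 + 2x^4 - 12x^3
S_{-1} f = -x^7 + (1/2)x^4 + 4x^3
((1/2)S_{-1}) f = -(1/2)x^7 + (1/4)x^4 + 2x^3
(θ + (1/2)S_{-1}) f = (13/2)x^7 + (9/4)x^4 - 10x^3


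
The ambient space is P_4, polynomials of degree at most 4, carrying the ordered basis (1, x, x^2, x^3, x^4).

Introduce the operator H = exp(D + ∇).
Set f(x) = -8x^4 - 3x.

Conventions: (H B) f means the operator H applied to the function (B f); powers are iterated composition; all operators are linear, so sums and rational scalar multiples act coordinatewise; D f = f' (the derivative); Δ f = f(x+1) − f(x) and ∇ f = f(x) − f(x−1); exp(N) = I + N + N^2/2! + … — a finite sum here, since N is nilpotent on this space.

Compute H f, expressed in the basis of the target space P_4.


order-1 term: -64x^3 + 48x^2 - 32x + 2
order-2 term: -192x^2 + 192x - 88
order-3 term: -256x + 192
order-4 term: -128
the series for exp(D + ∇) f terminates at order 4
exp(D + ∇) f = -8x^4 - 64x^3 - 144x^2 - 99x - 22

g(x) = -8x^4 - 64x^3 - 144x^2 - 99x - 22


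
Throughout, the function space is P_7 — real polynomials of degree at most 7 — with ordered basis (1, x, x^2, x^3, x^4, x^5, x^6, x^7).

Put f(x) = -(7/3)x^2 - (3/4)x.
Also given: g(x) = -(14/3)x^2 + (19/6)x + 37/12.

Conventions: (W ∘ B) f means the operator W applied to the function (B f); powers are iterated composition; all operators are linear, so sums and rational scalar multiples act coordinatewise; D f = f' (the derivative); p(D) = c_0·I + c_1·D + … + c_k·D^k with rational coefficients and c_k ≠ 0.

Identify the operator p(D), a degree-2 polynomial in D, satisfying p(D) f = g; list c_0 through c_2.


D^0 f = -(7/3)x^2 - (3/4)x
D^1 f = -(14/3)x - 3/4
D^2 f = -14/3
matching coefficients of g against c_0 f + c_1 Df + … from the top degree down determines the c_i
solution: c_0 = 2, c_1 = -1, c_2 = -1/2

p(D) = 2·I − D − (1/2)·D^2, i.e. c_0 = 2, c_1 = -1, c_2 = -1/2


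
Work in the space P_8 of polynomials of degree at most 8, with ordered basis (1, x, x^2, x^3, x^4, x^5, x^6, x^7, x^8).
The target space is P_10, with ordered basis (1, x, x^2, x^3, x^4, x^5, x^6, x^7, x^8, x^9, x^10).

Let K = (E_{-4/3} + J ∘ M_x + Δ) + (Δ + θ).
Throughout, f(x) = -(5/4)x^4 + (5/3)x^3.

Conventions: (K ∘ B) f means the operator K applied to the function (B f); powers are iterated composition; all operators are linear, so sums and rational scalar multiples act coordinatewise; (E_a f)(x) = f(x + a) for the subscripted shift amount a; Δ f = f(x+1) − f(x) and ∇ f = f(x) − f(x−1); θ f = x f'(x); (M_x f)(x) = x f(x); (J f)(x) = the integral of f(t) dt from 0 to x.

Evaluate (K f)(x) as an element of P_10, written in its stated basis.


g(x) = -(5/24)x^6 + (1/3)x^5 - (25/4)x^4 + (10/3)x^3 - 25x^2 + (560/27)x - 1145/162

E_{-4/3} f = -(5/4)x^4 + (25/3)x^3 - 20x^2 + (560/27)x - 640/81
M_x f = -(5/4)x^5 + (5/3)x^4
J M_x f = -(5/24)x^6 + (1/3)x^5
Δ f = -5x^3 - (5/2)x^2 + 5/12
(E_{-4/3} + J ∘ M_x + Δ) f = -(5/24)x^6 + (1/3)x^5 - (5/4)x^4 + (10/3)x^3 - (45/2)x^2 + (560/27)x - 2425/324
Δ f = -5x^3 - (5/2)x^2 + 5/12
θ f = -5x^4 + 5x^3
(Δ + θ) f = -5x^4 - (5/2)x^2 + 5/12
((E_{-4/3} + J ∘ M_x + Δ) + (Δ + θ)) f = -(5/24)x^6 + (1/3)x^5 - (25/4)x^4 + (10/3)x^3 - 25x^2 + (560/27)x - 1145/162
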